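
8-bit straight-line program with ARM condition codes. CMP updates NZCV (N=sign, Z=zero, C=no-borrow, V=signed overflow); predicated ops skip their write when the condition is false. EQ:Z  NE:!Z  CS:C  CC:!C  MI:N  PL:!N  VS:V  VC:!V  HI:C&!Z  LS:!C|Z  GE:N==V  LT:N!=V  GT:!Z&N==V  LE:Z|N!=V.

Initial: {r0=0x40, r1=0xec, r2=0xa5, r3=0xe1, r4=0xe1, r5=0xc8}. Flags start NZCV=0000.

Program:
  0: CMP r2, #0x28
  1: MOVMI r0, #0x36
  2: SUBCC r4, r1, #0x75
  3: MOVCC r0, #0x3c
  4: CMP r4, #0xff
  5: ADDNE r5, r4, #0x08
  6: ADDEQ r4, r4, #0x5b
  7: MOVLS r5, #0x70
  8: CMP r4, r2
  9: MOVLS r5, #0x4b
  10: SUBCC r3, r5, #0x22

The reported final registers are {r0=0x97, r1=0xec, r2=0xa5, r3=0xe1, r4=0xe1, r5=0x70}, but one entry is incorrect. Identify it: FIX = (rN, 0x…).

FIX = (r0, 0x40)

0: ✓ CMP  NZCV=0011
1: · MOVMI
2: · SUBCC
3: · MOVCC
4: ✓ CMP  NZCV=1000
5: ✓ ADDNE  r5←0xe9
6: · ADDEQ
7: ✓ MOVLS  r5←0x70
8: ✓ CMP  NZCV=0010
9: · MOVLS
10: · SUBCC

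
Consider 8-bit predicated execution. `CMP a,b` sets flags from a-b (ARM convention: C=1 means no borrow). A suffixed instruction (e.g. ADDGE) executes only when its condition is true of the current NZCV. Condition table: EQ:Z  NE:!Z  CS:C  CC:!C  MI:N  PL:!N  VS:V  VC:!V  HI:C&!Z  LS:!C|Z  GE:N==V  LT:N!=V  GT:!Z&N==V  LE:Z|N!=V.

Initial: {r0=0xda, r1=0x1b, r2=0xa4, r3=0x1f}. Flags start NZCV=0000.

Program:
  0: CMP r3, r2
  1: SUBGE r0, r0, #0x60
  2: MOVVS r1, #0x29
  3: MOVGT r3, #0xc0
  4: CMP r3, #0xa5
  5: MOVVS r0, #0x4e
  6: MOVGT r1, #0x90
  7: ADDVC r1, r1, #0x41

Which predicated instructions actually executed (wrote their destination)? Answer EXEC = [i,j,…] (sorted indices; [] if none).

EXEC = [1,3,6,7]

0: ✓ CMP  NZCV=0000
1: ✓ SUBGE  r0←0x7a
2: · MOVVS
3: ✓ MOVGT  r3←0xc0
4: ✓ CMP  NZCV=0010
5: · MOVVS
6: ✓ MOVGT  r1←0x90
7: ✓ ADDVC  r1←0xd1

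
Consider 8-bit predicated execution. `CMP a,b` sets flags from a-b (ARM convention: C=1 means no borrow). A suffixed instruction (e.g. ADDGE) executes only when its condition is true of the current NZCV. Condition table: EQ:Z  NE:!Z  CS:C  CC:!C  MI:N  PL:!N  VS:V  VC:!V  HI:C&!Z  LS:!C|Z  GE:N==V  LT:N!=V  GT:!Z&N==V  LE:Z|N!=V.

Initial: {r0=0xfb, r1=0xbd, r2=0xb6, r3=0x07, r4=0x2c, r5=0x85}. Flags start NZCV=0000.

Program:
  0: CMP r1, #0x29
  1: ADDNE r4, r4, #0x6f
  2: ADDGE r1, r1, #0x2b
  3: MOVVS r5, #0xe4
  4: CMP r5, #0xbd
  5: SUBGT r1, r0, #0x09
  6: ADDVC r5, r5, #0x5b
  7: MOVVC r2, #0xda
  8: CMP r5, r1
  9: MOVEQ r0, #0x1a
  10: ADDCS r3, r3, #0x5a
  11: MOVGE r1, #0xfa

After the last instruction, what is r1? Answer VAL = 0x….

VAL = 0xfa

0: ✓ CMP  NZCV=1010
1: ✓ ADDNE  r4←0x9b
2: · ADDGE
3: · MOVVS
4: ✓ CMP  NZCV=1000
5: · SUBGT
6: ✓ ADDVC  r5←0xe0
7: ✓ MOVVC  r2←0xda
8: ✓ CMP  NZCV=0010
9: · MOVEQ
10: ✓ ADDCS  r3←0x61
11: ✓ MOVGE  r1←0xfa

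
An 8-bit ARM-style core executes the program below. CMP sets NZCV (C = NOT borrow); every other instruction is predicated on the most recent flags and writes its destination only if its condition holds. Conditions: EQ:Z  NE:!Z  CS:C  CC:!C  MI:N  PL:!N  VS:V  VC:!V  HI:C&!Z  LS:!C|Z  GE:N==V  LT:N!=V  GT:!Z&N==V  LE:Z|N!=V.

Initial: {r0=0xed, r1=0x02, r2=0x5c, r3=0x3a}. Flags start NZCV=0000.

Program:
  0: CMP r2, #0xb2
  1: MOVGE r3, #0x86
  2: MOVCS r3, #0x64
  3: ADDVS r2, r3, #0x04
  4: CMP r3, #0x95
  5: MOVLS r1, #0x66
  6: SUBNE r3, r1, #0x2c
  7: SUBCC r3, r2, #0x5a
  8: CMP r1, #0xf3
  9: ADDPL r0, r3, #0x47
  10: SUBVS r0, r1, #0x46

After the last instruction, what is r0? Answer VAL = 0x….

VAL = 0x77

0: ✓ CMP  NZCV=1001
1: ✓ MOVGE  r3←0x86
2: · MOVCS
3: ✓ ADDVS  r2←0x8a
4: ✓ CMP  NZCV=1000
5: ✓ MOVLS  r1←0x66
6: ✓ SUBNE  r3←0x3a
7: ✓ SUBCC  r3←0x30
8: ✓ CMP  NZCV=0000
9: ✓ ADDPL  r0←0x77
10: · SUBVS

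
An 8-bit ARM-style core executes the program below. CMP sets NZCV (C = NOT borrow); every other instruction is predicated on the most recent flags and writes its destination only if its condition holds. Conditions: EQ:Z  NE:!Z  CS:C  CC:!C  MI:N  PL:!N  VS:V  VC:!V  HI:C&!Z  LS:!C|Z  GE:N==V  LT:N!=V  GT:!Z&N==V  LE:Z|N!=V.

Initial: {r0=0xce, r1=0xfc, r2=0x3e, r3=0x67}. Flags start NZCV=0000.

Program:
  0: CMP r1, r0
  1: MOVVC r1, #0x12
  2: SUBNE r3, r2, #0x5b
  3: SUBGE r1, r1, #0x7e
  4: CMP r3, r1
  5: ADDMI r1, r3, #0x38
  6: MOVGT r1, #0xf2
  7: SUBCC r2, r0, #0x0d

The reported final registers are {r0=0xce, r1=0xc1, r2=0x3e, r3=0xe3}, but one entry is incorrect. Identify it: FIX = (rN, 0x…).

FIX = (r1, 0xf2)

[0] flags=0010 → (cmp)
[1] flags=0010 VC?T → r1=0x12
[2] flags=0010 NE?T → r3=0xe3
[3] flags=0010 GE?T → r1=0x94
[4] flags=0010 → (cmp)
[5] flags=0010 MI?F → skip
[6] flags=0010 GT?T → r1=0xf2
[7] flags=0010 CC?F → skip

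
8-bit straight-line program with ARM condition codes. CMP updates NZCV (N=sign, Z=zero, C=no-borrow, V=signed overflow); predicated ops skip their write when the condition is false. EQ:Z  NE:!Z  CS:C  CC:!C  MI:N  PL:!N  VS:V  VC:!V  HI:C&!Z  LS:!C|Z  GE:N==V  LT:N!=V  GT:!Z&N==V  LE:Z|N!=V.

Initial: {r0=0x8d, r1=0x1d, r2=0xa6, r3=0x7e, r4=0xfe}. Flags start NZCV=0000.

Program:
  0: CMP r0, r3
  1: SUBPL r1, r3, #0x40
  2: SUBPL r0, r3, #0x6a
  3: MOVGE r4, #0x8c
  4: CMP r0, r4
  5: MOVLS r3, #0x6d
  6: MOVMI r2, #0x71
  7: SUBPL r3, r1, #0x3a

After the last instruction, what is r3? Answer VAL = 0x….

0: ✓ CMP  NZCV=0011
1: ✓ SUBPL  r1←0x3e
2: ✓ SUBPL  r0←0x14
3: · MOVGE
4: ✓ CMP  NZCV=0000
5: ✓ MOVLS  r3←0x6d
6: · MOVMI
7: ✓ SUBPL  r3←0x04

VAL = 0x04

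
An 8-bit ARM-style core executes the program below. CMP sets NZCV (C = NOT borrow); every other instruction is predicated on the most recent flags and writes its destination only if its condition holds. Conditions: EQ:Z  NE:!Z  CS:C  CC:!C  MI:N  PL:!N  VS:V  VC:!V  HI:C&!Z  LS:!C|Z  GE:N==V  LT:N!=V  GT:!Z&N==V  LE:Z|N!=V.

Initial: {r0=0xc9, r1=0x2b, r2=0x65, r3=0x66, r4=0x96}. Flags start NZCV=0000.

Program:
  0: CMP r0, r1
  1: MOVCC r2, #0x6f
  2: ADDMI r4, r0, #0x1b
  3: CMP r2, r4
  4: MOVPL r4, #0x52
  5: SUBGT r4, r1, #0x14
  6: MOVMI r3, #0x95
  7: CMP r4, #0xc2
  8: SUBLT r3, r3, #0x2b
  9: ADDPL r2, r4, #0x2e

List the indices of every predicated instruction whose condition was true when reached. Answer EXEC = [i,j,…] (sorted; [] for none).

0: ✓ CMP  NZCV=1010
1: · MOVCC
2: ✓ ADDMI  r4←0xe4
3: ✓ CMP  NZCV=1001
4: · MOVPL
5: ✓ SUBGT  r4←0x17
6: ✓ MOVMI  r3←0x95
7: ✓ CMP  NZCV=0000
8: · SUBLT
9: ✓ ADDPL  r2←0x45

EXEC = [2,5,6,9]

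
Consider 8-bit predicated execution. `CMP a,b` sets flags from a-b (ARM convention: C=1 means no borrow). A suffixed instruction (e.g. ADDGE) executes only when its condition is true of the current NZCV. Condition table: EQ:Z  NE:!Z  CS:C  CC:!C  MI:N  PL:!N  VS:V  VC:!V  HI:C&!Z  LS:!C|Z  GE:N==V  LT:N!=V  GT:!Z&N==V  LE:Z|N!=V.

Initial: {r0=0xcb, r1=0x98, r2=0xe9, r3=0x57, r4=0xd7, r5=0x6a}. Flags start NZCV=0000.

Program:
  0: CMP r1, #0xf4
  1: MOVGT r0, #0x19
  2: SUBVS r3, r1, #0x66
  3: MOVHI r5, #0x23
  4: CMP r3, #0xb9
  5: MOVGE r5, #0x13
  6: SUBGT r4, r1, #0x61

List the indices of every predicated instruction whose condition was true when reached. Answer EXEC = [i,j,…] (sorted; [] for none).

EXEC = [5,6]

0: ✓ CMP  NZCV=1000
1: · MOVGT
2: · SUBVS
3: · MOVHI
4: ✓ CMP  NZCV=1001
5: ✓ MOVGE  r5←0x13
6: ✓ SUBGT  r4←0x37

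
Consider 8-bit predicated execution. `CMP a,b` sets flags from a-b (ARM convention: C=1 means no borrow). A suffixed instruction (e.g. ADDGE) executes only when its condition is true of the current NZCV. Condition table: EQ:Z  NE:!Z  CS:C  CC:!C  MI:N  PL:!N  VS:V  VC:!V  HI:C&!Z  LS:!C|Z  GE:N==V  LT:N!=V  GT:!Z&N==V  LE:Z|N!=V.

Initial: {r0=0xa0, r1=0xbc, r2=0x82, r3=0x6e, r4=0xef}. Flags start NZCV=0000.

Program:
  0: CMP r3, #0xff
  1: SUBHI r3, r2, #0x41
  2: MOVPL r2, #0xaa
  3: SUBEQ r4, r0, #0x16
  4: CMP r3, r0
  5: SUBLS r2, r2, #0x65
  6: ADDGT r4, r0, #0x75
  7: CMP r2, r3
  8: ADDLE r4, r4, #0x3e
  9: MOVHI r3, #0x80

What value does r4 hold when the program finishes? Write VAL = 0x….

VAL = 0x53

[0] flags=0000 → (cmp)
[1] flags=0000 HI?F → skip
[2] flags=0000 PL?T → r2=0xaa
[3] flags=0000 EQ?F → skip
[4] flags=1001 → (cmp)
[5] flags=1001 LS?T → r2=0x45
[6] flags=1001 GT?T → r4=0x15
[7] flags=1000 → (cmp)
[8] flags=1000 LE?T → r4=0x53
[9] flags=1000 HI?F → skip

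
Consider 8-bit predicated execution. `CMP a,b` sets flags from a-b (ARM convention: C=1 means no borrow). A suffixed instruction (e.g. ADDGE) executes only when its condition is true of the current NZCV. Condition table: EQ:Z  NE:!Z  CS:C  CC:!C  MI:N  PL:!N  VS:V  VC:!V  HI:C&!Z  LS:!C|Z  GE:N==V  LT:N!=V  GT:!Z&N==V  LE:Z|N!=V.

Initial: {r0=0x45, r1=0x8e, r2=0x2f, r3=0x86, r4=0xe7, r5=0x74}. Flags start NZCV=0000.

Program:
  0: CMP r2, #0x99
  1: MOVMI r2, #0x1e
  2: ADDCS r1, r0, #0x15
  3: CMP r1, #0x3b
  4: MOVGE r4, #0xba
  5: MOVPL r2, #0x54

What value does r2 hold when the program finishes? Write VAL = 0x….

VAL = 0x54

0: ✓ CMP  NZCV=1001
1: ✓ MOVMI  r2←0x1e
2: · ADDCS
3: ✓ CMP  NZCV=0011
4: · MOVGE
5: ✓ MOVPL  r2←0x54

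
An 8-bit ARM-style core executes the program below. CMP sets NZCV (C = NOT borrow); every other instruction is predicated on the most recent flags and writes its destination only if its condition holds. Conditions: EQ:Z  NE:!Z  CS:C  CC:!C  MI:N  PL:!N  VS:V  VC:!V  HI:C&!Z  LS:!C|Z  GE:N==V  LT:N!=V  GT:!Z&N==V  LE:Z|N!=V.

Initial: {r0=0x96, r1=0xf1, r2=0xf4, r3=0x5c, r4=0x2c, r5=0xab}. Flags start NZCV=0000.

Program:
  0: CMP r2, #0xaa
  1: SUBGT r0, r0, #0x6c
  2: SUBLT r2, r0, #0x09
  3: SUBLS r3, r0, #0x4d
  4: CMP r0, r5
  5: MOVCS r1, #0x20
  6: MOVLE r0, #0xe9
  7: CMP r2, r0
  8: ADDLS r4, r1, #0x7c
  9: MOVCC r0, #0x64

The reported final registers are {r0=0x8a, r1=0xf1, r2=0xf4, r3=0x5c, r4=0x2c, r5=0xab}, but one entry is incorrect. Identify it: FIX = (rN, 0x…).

FIX = (r0, 0x2a)

[0] flags=0010 → (cmp)
[1] flags=0010 GT?T → r0=0x2a
[2] flags=0010 LT?F → skip
[3] flags=0010 LS?F → skip
[4] flags=0000 → (cmp)
[5] flags=0000 CS?F → skip
[6] flags=0000 LE?F → skip
[7] flags=1010 → (cmp)
[8] flags=1010 LS?F → skip
[9] flags=1010 CC?F → skip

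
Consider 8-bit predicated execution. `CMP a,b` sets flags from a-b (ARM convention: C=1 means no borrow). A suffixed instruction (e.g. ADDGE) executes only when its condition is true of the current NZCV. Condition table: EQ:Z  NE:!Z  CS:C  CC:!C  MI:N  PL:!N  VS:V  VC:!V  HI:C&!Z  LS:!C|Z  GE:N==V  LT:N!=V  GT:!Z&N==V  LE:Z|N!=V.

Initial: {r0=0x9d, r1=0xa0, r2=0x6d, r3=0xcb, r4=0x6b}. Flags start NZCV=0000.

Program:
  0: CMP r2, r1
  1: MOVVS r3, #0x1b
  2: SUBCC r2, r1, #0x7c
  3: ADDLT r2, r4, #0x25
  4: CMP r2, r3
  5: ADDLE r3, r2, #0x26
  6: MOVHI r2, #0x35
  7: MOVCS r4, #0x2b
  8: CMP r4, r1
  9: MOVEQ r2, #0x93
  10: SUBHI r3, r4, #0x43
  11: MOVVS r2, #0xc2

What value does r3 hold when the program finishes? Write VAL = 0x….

0: ✓ CMP  NZCV=1001
1: ✓ MOVVS  r3←0x1b
2: ✓ SUBCC  r2←0x24
3: · ADDLT
4: ✓ CMP  NZCV=0010
5: · ADDLE
6: ✓ MOVHI  r2←0x35
7: ✓ MOVCS  r4←0x2b
8: ✓ CMP  NZCV=1001
9: · MOVEQ
10: · SUBHI
11: ✓ MOVVS  r2←0xc2

VAL = 0x1b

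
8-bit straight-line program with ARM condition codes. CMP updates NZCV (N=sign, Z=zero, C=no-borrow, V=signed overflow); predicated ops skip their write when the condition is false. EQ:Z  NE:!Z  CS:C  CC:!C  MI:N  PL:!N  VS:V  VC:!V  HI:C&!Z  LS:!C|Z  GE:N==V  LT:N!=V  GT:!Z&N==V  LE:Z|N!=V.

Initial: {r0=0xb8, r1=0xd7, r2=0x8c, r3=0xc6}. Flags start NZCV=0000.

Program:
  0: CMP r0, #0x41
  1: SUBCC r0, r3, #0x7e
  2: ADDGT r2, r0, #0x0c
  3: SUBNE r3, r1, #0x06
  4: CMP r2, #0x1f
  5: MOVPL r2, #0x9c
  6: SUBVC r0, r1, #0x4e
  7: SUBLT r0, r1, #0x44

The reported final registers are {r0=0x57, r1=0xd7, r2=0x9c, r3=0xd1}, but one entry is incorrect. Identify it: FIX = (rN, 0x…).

FIX = (r0, 0x93)

0: ✓ CMP  NZCV=0011
1: · SUBCC
2: · ADDGT
3: ✓ SUBNE  r3←0xd1
4: ✓ CMP  NZCV=0011
5: ✓ MOVPL  r2←0x9c
6: · SUBVC
7: ✓ SUBLT  r0←0x93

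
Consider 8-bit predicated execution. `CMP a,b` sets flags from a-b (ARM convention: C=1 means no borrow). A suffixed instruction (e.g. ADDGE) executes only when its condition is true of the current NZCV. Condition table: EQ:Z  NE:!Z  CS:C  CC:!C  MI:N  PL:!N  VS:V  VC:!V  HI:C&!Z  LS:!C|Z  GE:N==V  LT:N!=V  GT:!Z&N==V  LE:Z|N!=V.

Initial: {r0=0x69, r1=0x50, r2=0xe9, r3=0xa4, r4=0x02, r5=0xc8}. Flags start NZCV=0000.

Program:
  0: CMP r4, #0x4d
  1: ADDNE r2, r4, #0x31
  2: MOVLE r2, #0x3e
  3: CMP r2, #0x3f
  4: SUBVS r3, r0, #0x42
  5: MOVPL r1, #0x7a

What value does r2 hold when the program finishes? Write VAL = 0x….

VAL = 0x3e

[0] flags=1000 → (cmp)
[1] flags=1000 NE?T → r2=0x33
[2] flags=1000 LE?T → r2=0x3e
[3] flags=1000 → (cmp)
[4] flags=1000 VS?F → skip
[5] flags=1000 PL?F → skip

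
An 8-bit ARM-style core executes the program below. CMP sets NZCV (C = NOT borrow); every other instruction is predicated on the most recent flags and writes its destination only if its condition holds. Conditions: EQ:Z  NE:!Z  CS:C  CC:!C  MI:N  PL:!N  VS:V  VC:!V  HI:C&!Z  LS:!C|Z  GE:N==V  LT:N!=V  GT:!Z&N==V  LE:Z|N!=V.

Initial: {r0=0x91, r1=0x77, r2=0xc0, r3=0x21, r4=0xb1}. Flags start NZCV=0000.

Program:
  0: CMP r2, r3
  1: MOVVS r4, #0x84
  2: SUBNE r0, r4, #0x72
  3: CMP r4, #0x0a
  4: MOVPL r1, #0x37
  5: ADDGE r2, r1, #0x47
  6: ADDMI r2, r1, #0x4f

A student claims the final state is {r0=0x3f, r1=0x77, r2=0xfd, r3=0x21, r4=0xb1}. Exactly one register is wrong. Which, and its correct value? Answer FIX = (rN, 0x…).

FIX = (r2, 0xc6)

[0] flags=1010 → (cmp)
[1] flags=1010 VS?F → skip
[2] flags=1010 NE?T → r0=0x3f
[3] flags=1010 → (cmp)
[4] flags=1010 PL?F → skip
[5] flags=1010 GE?F → skip
[6] flags=1010 MI?T → r2=0xc6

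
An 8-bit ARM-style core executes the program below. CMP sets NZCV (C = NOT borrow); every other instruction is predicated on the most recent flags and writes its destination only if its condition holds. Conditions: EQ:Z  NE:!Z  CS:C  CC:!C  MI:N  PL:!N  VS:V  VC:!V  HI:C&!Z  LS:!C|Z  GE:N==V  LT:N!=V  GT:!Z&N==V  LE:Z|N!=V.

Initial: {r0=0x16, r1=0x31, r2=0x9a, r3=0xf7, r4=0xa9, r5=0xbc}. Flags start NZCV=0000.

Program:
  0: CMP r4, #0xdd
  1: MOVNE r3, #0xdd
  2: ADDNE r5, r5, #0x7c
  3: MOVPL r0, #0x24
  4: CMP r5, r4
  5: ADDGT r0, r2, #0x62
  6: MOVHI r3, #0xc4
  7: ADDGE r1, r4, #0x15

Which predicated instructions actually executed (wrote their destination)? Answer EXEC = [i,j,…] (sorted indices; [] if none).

EXEC = [1,2,5,7]

0: ✓ CMP  NZCV=1000
1: ✓ MOVNE  r3←0xdd
2: ✓ ADDNE  r5←0x38
3: · MOVPL
4: ✓ CMP  NZCV=1001
5: ✓ ADDGT  r0←0xfc
6: · MOVHI
7: ✓ ADDGE  r1←0xbe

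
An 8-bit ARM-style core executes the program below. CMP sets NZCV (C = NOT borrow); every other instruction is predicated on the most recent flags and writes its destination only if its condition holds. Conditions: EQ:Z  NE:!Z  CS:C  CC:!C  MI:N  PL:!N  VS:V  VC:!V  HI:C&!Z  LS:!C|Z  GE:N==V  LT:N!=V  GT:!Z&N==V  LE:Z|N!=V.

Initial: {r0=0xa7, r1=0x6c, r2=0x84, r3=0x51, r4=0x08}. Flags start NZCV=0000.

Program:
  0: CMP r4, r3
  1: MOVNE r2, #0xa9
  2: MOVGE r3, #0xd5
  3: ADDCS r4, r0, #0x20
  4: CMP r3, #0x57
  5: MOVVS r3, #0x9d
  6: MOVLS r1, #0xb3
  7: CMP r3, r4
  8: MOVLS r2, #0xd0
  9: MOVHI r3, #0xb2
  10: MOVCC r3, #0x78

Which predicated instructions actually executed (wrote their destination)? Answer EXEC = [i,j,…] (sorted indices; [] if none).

0: ✓ CMP  NZCV=1000
1: ✓ MOVNE  r2←0xa9
2: · MOVGE
3: · ADDCS
4: ✓ CMP  NZCV=1000
5: · MOVVS
6: ✓ MOVLS  r1←0xb3
7: ✓ CMP  NZCV=0010
8: · MOVLS
9: ✓ MOVHI  r3←0xb2
10: · MOVCC

EXEC = [1,6,9]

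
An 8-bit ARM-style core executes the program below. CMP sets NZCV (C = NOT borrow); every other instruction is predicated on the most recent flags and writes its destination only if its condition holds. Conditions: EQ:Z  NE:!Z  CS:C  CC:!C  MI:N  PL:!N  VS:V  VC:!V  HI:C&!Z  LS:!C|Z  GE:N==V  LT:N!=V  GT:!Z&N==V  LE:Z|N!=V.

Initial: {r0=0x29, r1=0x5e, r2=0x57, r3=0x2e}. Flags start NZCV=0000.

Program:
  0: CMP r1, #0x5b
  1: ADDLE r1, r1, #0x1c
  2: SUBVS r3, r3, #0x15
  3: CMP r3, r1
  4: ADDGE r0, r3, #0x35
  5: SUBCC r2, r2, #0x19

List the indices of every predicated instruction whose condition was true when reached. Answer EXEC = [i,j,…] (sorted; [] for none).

[0] flags=0010 → (cmp)
[1] flags=0010 LE?F → skip
[2] flags=0010 VS?F → skip
[3] flags=1000 → (cmp)
[4] flags=1000 GE?F → skip
[5] flags=1000 CC?T → r2=0x3e

EXEC = [5]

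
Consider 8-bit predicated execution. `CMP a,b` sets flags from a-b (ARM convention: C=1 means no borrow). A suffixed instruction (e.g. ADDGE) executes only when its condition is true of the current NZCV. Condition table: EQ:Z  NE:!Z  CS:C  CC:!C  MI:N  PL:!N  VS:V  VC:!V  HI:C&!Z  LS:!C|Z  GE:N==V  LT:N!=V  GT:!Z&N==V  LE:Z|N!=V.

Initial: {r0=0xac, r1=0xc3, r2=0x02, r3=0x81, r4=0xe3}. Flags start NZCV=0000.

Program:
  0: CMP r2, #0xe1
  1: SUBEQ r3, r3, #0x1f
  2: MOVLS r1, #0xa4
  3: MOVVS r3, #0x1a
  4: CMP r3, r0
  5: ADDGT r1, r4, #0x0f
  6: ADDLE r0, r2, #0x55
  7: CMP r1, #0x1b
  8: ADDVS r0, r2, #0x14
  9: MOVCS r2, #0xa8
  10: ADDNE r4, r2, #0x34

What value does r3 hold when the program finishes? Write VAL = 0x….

0: ✓ CMP  NZCV=0000
1: · SUBEQ
2: ✓ MOVLS  r1←0xa4
3: · MOVVS
4: ✓ CMP  NZCV=1000
5: · ADDGT
6: ✓ ADDLE  r0←0x57
7: ✓ CMP  NZCV=1010
8: · ADDVS
9: ✓ MOVCS  r2←0xa8
10: ✓ ADDNE  r4←0xdc

VAL = 0x81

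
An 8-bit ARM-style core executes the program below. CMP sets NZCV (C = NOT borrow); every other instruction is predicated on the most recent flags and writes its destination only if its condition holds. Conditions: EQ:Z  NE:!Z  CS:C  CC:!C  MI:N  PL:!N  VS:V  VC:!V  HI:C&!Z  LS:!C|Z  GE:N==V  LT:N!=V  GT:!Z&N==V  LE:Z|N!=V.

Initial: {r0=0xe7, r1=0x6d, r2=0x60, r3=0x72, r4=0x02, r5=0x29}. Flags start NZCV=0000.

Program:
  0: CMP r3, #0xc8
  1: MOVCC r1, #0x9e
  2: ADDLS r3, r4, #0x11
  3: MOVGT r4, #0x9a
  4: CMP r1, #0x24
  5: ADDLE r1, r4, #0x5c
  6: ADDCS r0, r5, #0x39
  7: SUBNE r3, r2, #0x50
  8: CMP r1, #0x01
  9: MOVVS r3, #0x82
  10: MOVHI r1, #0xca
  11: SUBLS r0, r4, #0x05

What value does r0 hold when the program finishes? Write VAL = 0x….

0: ✓ CMP  NZCV=1001
1: ✓ MOVCC  r1←0x9e
2: ✓ ADDLS  r3←0x13
3: ✓ MOVGT  r4←0x9a
4: ✓ CMP  NZCV=0011
5: ✓ ADDLE  r1←0xf6
6: ✓ ADDCS  r0←0x62
7: ✓ SUBNE  r3←0x10
8: ✓ CMP  NZCV=1010
9: · MOVVS
10: ✓ MOVHI  r1←0xca
11: · SUBLS

VAL = 0x62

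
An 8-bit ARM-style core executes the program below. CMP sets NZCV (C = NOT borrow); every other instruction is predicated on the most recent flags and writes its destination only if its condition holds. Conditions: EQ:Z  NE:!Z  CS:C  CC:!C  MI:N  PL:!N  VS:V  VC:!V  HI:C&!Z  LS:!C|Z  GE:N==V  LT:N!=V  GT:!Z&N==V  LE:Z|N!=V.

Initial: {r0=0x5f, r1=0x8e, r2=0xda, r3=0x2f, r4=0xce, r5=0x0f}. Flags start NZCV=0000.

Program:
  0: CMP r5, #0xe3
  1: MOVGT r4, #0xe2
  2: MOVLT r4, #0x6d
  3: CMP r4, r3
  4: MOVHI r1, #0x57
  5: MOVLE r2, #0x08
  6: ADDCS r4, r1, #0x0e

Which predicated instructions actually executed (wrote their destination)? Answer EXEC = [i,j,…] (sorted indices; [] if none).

0: ✓ CMP  NZCV=0000
1: ✓ MOVGT  r4←0xe2
2: · MOVLT
3: ✓ CMP  NZCV=1010
4: ✓ MOVHI  r1←0x57
5: ✓ MOVLE  r2←0x08
6: ✓ ADDCS  r4←0x65

EXEC = [1,4,5,6]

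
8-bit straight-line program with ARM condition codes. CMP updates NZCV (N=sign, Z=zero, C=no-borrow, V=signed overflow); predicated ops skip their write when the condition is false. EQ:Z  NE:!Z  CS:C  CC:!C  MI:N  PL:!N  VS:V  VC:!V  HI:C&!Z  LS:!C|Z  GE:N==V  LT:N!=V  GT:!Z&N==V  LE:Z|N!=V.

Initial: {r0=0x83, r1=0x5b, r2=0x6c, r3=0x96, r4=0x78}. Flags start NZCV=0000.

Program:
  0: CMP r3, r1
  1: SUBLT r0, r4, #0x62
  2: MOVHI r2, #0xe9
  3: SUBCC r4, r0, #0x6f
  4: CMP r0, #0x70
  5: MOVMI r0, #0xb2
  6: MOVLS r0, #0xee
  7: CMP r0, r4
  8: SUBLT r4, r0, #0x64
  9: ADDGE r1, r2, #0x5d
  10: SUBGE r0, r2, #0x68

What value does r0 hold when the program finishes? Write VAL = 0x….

[0] flags=0011 → (cmp)
[1] flags=0011 LT?T → r0=0x16
[2] flags=0011 HI?T → r2=0xe9
[3] flags=0011 CC?F → skip
[4] flags=1000 → (cmp)
[5] flags=1000 MI?T → r0=0xb2
[6] flags=1000 LS?T → r0=0xee
[7] flags=0011 → (cmp)
[8] flags=0011 LT?T → r4=0x8a
[9] flags=0011 GE?F → skip
[10] flags=0011 GE?F → skip

VAL = 0xee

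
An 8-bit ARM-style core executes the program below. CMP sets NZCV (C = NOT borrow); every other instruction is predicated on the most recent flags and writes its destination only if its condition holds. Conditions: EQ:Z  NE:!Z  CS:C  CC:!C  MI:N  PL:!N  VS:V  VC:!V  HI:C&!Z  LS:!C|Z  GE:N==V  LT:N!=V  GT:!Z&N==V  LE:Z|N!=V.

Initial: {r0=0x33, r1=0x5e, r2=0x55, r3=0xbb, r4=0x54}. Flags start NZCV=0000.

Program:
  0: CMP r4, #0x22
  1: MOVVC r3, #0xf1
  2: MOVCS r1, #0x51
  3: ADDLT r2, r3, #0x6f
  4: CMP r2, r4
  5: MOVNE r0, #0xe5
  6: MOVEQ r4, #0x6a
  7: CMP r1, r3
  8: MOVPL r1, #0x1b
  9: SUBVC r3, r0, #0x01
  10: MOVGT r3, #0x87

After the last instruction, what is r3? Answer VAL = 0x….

VAL = 0x87

0: ✓ CMP  NZCV=0010
1: ✓ MOVVC  r3←0xf1
2: ✓ MOVCS  r1←0x51
3: · ADDLT
4: ✓ CMP  NZCV=0010
5: ✓ MOVNE  r0←0xe5
6: · MOVEQ
7: ✓ CMP  NZCV=0000
8: ✓ MOVPL  r1←0x1b
9: ✓ SUBVC  r3←0xe4
10: ✓ MOVGT  r3←0x87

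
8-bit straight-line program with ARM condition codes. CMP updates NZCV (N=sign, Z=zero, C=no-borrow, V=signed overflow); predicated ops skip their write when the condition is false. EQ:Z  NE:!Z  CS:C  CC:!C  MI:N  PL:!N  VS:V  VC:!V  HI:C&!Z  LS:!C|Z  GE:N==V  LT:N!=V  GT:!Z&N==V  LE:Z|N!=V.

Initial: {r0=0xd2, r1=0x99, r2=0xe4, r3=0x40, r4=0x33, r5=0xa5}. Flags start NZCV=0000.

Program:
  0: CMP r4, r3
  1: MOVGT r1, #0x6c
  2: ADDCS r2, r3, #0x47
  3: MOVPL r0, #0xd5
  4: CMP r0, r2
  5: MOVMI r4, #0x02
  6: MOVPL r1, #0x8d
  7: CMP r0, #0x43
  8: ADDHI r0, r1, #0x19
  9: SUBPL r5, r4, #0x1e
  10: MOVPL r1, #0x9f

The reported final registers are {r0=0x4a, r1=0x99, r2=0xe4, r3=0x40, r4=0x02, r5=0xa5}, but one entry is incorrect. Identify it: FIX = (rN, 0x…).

FIX = (r0, 0xb2)

0: ✓ CMP  NZCV=1000
1: · MOVGT
2: · ADDCS
3: · MOVPL
4: ✓ CMP  NZCV=1000
5: ✓ MOVMI  r4←0x02
6: · MOVPL
7: ✓ CMP  NZCV=1010
8: ✓ ADDHI  r0←0xb2
9: · SUBPL
10: · MOVPL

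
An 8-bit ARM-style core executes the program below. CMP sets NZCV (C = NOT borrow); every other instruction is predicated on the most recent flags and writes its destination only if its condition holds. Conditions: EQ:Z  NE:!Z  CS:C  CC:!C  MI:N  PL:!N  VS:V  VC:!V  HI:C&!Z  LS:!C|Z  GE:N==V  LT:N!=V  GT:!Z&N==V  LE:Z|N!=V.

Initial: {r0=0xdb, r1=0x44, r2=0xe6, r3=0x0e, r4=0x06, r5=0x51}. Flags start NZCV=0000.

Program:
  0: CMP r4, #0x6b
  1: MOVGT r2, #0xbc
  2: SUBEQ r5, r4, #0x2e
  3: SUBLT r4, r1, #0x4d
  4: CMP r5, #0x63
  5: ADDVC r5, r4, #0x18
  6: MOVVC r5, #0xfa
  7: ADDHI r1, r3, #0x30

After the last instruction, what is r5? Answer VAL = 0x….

[0] flags=1000 → (cmp)
[1] flags=1000 GT?F → skip
[2] flags=1000 EQ?F → skip
[3] flags=1000 LT?T → r4=0xf7
[4] flags=1000 → (cmp)
[5] flags=1000 VC?T → r5=0x0f
[6] flags=1000 VC?T → r5=0xfa
[7] flags=1000 HI?F → skip

VAL = 0xfa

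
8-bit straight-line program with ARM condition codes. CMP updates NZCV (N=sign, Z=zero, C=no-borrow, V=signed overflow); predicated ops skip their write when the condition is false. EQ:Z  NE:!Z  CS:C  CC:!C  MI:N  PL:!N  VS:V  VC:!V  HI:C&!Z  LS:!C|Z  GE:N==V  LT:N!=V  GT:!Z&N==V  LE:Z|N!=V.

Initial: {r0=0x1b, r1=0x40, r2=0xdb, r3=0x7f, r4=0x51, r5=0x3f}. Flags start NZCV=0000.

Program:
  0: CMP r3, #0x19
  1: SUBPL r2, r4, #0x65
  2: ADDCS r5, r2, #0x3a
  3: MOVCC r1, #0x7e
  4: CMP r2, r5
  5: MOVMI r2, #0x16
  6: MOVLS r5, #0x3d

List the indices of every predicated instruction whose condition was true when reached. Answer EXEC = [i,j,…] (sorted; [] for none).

0: ✓ CMP  NZCV=0010
1: ✓ SUBPL  r2←0xec
2: ✓ ADDCS  r5←0x26
3: · MOVCC
4: ✓ CMP  NZCV=1010
5: ✓ MOVMI  r2←0x16
6: · MOVLS

EXEC = [1,2,5]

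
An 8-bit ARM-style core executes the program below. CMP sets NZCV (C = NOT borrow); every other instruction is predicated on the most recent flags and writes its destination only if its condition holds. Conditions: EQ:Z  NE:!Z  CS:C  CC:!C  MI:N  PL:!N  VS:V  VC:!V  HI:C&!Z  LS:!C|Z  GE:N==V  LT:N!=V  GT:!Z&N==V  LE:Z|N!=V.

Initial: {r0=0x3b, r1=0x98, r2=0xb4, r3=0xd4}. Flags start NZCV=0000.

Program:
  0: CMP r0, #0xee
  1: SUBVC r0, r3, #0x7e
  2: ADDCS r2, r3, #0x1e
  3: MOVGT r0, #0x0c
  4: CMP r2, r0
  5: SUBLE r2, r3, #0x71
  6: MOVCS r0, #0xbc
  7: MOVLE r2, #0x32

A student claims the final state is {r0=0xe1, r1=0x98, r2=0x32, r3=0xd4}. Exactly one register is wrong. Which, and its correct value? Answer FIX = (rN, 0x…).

0: ✓ CMP  NZCV=0000
1: ✓ SUBVC  r0←0x56
2: · ADDCS
3: ✓ MOVGT  r0←0x0c
4: ✓ CMP  NZCV=1010
5: ✓ SUBLE  r2←0x63
6: ✓ MOVCS  r0←0xbc
7: ✓ MOVLE  r2←0x32

FIX = (r0, 0xbc)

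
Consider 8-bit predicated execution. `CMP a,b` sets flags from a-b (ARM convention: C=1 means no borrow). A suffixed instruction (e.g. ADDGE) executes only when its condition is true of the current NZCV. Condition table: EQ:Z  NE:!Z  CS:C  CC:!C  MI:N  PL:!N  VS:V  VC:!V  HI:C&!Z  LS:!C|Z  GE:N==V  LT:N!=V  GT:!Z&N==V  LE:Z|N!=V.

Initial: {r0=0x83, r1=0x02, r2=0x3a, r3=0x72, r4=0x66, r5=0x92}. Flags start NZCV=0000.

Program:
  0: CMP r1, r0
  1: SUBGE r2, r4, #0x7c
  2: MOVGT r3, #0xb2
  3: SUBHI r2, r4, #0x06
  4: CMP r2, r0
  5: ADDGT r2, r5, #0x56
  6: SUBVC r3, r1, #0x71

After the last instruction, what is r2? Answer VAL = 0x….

VAL = 0xe8

[0] flags=0000 → (cmp)
[1] flags=0000 GE?T → r2=0xea
[2] flags=0000 GT?T → r3=0xb2
[3] flags=0000 HI?F → skip
[4] flags=0010 → (cmp)
[5] flags=0010 GT?T → r2=0xe8
[6] flags=0010 VC?T → r3=0x91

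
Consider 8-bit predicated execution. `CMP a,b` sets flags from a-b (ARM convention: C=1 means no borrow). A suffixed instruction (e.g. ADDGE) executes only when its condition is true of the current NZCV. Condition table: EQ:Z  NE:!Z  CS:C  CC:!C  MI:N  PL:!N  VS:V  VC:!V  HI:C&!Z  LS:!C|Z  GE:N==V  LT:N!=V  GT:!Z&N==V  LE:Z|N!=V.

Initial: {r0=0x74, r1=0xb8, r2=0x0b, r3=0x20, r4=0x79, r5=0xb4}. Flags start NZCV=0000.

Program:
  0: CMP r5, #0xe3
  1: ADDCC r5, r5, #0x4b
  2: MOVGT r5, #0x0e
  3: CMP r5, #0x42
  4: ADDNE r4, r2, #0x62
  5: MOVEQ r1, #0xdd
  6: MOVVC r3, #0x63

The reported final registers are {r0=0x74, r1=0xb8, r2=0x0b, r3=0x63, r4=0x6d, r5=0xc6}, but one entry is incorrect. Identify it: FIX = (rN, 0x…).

[0] flags=1000 → (cmp)
[1] flags=1000 CC?T → r5=0xff
[2] flags=1000 GT?F → skip
[3] flags=1010 → (cmp)
[4] flags=1010 NE?T → r4=0x6d
[5] flags=1010 EQ?F → skip
[6] flags=1010 VC?T → r3=0x63

FIX = (r5, 0xff)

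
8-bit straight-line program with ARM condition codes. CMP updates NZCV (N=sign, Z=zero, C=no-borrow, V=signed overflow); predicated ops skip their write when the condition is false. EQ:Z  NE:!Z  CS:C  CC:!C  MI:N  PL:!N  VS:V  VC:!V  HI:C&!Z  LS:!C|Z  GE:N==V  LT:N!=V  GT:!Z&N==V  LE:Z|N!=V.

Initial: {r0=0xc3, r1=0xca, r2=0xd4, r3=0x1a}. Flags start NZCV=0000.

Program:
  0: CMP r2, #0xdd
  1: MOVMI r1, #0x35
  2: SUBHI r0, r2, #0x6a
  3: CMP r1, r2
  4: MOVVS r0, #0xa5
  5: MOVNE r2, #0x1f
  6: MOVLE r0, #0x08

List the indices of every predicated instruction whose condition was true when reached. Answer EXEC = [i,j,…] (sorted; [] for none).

EXEC = [1,5]

0: ✓ CMP  NZCV=1000
1: ✓ MOVMI  r1←0x35
2: · SUBHI
3: ✓ CMP  NZCV=0000
4: · MOVVS
5: ✓ MOVNE  r2←0x1f
6: · MOVLE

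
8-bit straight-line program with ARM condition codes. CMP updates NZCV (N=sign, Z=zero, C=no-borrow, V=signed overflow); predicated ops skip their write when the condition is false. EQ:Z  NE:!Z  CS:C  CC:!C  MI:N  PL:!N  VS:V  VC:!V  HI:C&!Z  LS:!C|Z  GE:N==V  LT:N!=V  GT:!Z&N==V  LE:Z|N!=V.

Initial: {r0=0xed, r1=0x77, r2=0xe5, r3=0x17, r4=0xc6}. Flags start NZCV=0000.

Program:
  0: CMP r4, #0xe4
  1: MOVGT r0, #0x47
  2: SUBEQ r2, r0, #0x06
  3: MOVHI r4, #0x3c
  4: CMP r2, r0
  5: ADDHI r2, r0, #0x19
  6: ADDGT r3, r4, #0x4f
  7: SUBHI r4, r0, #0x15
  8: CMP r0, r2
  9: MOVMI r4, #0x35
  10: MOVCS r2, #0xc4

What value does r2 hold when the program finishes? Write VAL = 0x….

[0] flags=1000 → (cmp)
[1] flags=1000 GT?F → skip
[2] flags=1000 EQ?F → skip
[3] flags=1000 HI?F → skip
[4] flags=1000 → (cmp)
[5] flags=1000 HI?F → skip
[6] flags=1000 GT?F → skip
[7] flags=1000 HI?F → skip
[8] flags=0010 → (cmp)
[9] flags=0010 MI?F → skip
[10] flags=0010 CS?T → r2=0xc4

VAL = 0xc4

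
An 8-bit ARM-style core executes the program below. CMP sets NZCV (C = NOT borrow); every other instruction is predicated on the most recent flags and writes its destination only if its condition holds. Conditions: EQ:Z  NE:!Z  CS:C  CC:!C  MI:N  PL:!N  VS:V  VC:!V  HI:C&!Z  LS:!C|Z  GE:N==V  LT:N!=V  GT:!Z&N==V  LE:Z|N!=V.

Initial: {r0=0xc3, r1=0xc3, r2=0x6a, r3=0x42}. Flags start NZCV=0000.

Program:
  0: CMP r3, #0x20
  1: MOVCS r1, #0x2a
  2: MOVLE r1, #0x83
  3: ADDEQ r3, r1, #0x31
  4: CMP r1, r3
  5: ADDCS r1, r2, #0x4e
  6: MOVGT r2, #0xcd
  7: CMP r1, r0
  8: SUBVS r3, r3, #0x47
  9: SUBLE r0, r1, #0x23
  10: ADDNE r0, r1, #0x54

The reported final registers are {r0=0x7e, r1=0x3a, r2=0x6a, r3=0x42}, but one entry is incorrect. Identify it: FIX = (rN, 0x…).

0: ✓ CMP  NZCV=0010
1: ✓ MOVCS  r1←0x2a
2: · MOVLE
3: · ADDEQ
4: ✓ CMP  NZCV=1000
5: · ADDCS
6: · MOVGT
7: ✓ CMP  NZCV=0000
8: · SUBVS
9: · SUBLE
10: ✓ ADDNE  r0←0x7e

FIX = (r1, 0x2a)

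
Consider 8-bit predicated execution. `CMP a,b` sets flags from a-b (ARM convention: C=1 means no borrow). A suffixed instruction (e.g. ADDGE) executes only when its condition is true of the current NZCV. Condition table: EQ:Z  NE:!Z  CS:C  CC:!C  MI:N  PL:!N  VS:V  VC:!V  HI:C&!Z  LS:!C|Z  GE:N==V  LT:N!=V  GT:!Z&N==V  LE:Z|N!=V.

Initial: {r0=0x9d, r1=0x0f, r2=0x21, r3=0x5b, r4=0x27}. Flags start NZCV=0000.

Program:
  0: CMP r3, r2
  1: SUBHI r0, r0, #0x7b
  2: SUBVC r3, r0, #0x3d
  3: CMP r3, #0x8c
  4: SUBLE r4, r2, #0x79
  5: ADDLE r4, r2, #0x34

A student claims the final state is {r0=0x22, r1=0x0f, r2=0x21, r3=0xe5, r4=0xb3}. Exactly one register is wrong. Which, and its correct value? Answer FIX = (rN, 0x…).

0: ✓ CMP  NZCV=0010
1: ✓ SUBHI  r0←0x22
2: ✓ SUBVC  r3←0xe5
3: ✓ CMP  NZCV=0010
4: · SUBLE
5: · ADDLE

FIX = (r4, 0x27)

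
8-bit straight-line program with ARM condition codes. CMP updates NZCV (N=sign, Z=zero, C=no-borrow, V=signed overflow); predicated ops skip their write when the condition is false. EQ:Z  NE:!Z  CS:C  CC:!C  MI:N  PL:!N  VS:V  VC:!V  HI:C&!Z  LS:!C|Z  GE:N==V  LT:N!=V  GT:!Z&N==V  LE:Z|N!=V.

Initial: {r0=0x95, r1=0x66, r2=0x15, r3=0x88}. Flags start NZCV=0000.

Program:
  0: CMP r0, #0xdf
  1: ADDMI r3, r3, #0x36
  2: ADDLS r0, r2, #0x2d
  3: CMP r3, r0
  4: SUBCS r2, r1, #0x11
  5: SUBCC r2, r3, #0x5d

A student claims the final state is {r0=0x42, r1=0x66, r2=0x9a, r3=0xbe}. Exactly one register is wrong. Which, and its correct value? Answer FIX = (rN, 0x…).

FIX = (r2, 0x55)

[0] flags=1000 → (cmp)
[1] flags=1000 MI?T → r3=0xbe
[2] flags=1000 LS?T → r0=0x42
[3] flags=0011 → (cmp)
[4] flags=0011 CS?T → r2=0x55
[5] flags=0011 CC?F → skip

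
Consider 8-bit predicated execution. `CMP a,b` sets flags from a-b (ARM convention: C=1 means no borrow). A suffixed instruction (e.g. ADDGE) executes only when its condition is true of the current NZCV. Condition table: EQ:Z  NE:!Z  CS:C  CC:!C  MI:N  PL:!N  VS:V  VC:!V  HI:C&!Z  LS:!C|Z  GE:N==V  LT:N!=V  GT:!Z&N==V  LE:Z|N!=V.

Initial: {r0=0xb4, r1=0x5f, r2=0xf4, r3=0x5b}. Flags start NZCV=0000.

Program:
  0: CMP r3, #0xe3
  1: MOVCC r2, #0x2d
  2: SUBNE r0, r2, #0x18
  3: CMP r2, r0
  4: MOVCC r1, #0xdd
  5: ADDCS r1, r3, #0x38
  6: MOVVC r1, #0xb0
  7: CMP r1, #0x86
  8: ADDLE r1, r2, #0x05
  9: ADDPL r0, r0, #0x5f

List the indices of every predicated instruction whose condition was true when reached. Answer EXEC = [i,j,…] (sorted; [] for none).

EXEC = [1,2,5,6,9]

0: ✓ CMP  NZCV=0000
1: ✓ MOVCC  r2←0x2d
2: ✓ SUBNE  r0←0x15
3: ✓ CMP  NZCV=0010
4: · MOVCC
5: ✓ ADDCS  r1←0x93
6: ✓ MOVVC  r1←0xb0
7: ✓ CMP  NZCV=0010
8: · ADDLE
9: ✓ ADDPL  r0←0x74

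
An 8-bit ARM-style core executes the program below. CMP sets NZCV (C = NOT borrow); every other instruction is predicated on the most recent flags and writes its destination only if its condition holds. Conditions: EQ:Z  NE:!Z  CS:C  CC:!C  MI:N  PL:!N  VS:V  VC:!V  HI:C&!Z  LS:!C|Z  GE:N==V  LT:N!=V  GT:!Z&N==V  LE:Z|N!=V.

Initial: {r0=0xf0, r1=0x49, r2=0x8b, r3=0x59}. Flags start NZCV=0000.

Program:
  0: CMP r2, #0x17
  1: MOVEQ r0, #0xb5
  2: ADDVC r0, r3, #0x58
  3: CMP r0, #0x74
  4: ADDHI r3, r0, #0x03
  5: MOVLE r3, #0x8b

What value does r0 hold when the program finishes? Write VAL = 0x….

0: ✓ CMP  NZCV=0011
1: · MOVEQ
2: · ADDVC
3: ✓ CMP  NZCV=0011
4: ✓ ADDHI  r3←0xf3
5: ✓ MOVLE  r3←0x8b

VAL = 0xf0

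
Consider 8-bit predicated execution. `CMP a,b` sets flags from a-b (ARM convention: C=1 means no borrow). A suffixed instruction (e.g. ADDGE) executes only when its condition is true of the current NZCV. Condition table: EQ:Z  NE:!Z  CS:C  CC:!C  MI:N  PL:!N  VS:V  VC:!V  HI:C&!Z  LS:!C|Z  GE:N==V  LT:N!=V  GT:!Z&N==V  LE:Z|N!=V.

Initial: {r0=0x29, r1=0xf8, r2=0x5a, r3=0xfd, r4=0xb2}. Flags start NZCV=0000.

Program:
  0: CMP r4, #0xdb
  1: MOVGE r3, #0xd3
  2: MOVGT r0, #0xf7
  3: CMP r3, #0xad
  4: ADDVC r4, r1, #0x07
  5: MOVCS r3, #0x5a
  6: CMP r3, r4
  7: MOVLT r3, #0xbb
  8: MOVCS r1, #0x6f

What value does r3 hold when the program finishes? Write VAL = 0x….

[0] flags=1000 → (cmp)
[1] flags=1000 GE?F → skip
[2] flags=1000 GT?F → skip
[3] flags=0010 → (cmp)
[4] flags=0010 VC?T → r4=0xff
[5] flags=0010 CS?T → r3=0x5a
[6] flags=0000 → (cmp)
[7] flags=0000 LT?F → skip
[8] flags=0000 CS?F → skip

VAL = 0x5a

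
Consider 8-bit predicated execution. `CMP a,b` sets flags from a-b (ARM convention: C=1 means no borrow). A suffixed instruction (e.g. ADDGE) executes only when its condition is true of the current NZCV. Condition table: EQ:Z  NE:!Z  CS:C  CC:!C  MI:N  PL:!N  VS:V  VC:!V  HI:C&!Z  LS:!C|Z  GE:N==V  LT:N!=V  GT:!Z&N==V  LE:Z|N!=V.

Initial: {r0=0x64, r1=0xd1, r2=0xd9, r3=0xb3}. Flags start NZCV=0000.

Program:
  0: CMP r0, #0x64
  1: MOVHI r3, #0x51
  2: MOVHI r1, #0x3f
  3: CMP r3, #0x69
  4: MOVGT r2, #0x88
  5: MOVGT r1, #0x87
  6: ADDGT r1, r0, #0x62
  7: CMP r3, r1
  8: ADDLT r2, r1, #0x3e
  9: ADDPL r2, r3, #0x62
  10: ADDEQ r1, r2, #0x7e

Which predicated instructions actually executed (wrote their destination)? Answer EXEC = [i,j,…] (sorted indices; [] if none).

0: ✓ CMP  NZCV=0110
1: · MOVHI
2: · MOVHI
3: ✓ CMP  NZCV=0011
4: · MOVGT
5: · MOVGT
6: · ADDGT
7: ✓ CMP  NZCV=1000
8: ✓ ADDLT  r2←0x0f
9: · ADDPL
10: · ADDEQ

EXEC = [8]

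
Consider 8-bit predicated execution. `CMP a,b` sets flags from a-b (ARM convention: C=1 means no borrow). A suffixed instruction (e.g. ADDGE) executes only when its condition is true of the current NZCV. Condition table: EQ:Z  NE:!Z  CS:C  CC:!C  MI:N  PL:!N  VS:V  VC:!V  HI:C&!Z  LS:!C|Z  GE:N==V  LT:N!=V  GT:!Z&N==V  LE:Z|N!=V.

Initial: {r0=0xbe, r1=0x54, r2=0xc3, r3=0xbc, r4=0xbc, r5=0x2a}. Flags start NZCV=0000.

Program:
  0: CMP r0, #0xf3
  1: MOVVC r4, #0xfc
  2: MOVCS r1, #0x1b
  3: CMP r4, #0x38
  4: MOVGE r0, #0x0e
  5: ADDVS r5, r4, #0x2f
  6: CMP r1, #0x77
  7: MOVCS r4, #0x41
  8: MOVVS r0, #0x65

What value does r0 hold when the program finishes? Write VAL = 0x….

0: ✓ CMP  NZCV=1000
1: ✓ MOVVC  r4←0xfc
2: · MOVCS
3: ✓ CMP  NZCV=1010
4: · MOVGE
5: · ADDVS
6: ✓ CMP  NZCV=1000
7: · MOVCS
8: · MOVVS

VAL = 0xbe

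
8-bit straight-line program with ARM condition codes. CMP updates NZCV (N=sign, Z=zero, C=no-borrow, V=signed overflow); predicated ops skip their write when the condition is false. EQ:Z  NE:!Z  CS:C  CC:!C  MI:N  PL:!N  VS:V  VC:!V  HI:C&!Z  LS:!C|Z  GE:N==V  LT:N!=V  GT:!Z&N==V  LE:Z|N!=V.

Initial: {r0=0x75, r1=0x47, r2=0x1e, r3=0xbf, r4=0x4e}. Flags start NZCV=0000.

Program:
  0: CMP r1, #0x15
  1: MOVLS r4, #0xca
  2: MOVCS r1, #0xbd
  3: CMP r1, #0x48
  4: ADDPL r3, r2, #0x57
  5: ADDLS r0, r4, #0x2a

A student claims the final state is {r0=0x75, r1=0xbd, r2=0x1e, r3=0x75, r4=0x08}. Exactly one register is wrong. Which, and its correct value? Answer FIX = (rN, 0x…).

FIX = (r4, 0x4e)

0: ✓ CMP  NZCV=0010
1: · MOVLS
2: ✓ MOVCS  r1←0xbd
3: ✓ CMP  NZCV=0011
4: ✓ ADDPL  r3←0x75
5: · ADDLS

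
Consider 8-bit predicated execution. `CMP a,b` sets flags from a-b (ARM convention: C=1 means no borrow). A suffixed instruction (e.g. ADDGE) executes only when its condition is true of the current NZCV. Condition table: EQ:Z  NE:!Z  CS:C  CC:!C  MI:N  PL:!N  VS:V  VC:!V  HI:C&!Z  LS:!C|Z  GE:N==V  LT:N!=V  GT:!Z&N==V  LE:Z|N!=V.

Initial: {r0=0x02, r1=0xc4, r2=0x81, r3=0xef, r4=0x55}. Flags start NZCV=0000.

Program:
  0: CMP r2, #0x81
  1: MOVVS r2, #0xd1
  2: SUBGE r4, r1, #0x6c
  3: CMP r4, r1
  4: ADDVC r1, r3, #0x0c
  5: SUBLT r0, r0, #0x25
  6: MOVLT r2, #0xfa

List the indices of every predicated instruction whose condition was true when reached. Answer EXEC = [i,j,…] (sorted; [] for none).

0: ✓ CMP  NZCV=0110
1: · MOVVS
2: ✓ SUBGE  r4←0x58
3: ✓ CMP  NZCV=1001
4: · ADDVC
5: · SUBLT
6: · MOVLT

EXEC = [2]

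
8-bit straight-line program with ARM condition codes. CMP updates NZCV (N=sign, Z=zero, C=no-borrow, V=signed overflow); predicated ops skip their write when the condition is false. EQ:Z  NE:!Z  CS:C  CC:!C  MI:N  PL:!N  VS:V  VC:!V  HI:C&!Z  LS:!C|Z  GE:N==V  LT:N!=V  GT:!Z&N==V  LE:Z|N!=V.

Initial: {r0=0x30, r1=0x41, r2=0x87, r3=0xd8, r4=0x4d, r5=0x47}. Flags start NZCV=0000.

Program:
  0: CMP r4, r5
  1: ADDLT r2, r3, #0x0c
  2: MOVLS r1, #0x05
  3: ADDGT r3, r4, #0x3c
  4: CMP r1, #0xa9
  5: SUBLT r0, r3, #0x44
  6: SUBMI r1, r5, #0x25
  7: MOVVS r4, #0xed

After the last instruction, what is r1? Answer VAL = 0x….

0: ✓ CMP  NZCV=0010
1: · ADDLT
2: · MOVLS
3: ✓ ADDGT  r3←0x89
4: ✓ CMP  NZCV=1001
5: · SUBLT
6: ✓ SUBMI  r1←0x22
7: ✓ MOVVS  r4←0xed

VAL = 0x22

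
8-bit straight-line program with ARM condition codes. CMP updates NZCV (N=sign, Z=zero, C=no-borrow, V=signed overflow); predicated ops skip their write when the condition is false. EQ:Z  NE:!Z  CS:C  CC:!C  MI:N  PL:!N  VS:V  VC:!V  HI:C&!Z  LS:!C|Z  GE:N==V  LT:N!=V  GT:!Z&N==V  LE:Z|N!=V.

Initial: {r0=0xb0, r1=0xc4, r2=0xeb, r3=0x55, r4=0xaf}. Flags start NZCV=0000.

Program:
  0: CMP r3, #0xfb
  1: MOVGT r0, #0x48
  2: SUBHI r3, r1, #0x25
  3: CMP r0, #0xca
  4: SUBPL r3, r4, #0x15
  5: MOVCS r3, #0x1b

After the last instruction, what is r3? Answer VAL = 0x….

0: ✓ CMP  NZCV=0000
1: ✓ MOVGT  r0←0x48
2: · SUBHI
3: ✓ CMP  NZCV=0000
4: ✓ SUBPL  r3←0x9a
5: · MOVCS

VAL = 0x9a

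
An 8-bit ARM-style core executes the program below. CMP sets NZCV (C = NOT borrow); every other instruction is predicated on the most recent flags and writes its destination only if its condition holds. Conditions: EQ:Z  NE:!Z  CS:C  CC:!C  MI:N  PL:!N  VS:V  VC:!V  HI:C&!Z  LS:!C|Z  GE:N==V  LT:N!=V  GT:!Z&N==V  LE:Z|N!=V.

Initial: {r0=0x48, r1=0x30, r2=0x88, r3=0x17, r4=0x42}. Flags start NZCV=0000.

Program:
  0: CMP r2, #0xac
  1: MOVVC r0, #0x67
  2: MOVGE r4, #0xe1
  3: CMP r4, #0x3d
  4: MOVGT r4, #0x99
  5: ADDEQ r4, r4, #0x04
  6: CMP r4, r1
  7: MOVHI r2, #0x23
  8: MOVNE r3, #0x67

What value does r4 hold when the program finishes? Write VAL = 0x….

0: ✓ CMP  NZCV=1000
1: ✓ MOVVC  r0←0x67
2: · MOVGE
3: ✓ CMP  NZCV=0010
4: ✓ MOVGT  r4←0x99
5: · ADDEQ
6: ✓ CMP  NZCV=0011
7: ✓ MOVHI  r2←0x23
8: ✓ MOVNE  r3←0x67

VAL = 0x99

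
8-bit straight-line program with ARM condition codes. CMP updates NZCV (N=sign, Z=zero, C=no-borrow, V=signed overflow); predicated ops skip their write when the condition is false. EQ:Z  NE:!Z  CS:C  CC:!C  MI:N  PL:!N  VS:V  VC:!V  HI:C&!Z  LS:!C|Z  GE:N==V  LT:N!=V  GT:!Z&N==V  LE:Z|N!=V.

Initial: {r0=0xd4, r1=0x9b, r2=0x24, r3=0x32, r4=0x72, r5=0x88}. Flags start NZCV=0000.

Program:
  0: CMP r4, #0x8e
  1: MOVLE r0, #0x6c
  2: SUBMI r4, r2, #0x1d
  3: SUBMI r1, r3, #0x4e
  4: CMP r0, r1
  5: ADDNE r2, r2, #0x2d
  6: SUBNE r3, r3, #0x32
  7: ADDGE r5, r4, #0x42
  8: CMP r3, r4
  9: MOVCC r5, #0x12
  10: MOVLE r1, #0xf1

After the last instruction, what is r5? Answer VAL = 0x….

0: ✓ CMP  NZCV=1001
1: · MOVLE
2: ✓ SUBMI  r4←0x07
3: ✓ SUBMI  r1←0xe4
4: ✓ CMP  NZCV=1000
5: ✓ ADDNE  r2←0x51
6: ✓ SUBNE  r3←0x00
7: · ADDGE
8: ✓ CMP  NZCV=1000
9: ✓ MOVCC  r5←0x12
10: ✓ MOVLE  r1←0xf1

VAL = 0x12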